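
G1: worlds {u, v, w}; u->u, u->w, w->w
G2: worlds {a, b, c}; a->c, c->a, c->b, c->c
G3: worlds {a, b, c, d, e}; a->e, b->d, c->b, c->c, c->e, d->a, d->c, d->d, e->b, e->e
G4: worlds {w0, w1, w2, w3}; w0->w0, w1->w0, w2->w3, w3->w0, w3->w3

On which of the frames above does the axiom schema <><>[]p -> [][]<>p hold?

This is the axiom for a generalized confluence (Geach) condition; its first-order frame correspondent is forall x forall y forall z ((x R^2 y & x R^2 z) -> exists w (yRw & zRw)).
G1: condition met.
G2: fails — aR²a, aR²b but no w with aRw and bRw.
G3: fails — aR²b, aR²e but no w with bRw and eRw.
G4: condition met.
Valid on: G1, G4.

G1, G4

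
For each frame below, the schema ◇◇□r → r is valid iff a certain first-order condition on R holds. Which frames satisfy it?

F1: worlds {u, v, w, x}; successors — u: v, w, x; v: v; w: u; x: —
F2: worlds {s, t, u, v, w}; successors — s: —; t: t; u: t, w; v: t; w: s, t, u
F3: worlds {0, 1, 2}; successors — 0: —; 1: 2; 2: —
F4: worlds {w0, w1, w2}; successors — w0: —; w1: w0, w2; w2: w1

The schema corresponds to a generalized confluence (Geach) condition: ∀x ∀y (xR²y → ∃w (yRw ∧ x = w)).
F1: fails — uR²u but no t with uRt and u=t.
F2: fails — uR²s but no w* with sRw* and u=w*.
F3: condition met.
F4: fails — w1R²w1 but no w with w1Rw and w1=w.

F3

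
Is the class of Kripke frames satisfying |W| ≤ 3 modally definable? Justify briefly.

Any modally definable frame class is closed under disjoint unions.
Any modal formula valid on each of 4 disjoint one-world frames is valid on their disjoint union (validity is preserved under disjoint unions). Each one-world frame has |W|=1≤3, but the union has |W|=4.
Hence having at most 3 worlds is not modally definable.

Not modally definable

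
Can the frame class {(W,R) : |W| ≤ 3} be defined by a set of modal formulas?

No — not modally definable

Any modally definable frame class is closed under disjoint unions.
Any modal formula valid on each of 4 disjoint one-world frames is valid on their disjoint union (validity is preserved under disjoint unions). Each one-world frame has |W|=1≤3, but the union has |W|=4.
Hence having at most 3 worlds is not modally definable.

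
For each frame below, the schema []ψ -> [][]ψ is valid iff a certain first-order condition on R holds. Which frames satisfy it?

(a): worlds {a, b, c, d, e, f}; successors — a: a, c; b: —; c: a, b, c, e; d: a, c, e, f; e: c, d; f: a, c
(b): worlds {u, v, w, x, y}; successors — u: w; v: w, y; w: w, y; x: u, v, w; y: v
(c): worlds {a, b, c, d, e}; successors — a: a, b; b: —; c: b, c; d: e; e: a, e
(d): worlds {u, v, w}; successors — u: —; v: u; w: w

The schema corresponds to transitivity: forall x forall y forall z (Rxy & Ryz -> Rxz).
(a): fails — Rde and Red but not Rdd.
(b): fails — Rxw and Rwy but not Rxy.
(c): fails — Rea and Rab but not Reb.
(d): holds.
Valid on: (d).

(d)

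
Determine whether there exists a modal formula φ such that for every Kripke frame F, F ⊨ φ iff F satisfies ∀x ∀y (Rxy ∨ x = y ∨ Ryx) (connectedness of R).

If a class were modally definable it would be closed under disjoint unions (Goldblatt–Thomason).
Take 3 disjoint single-world reflexive frames: each is trivially connected, but their disjoint union has 3 worlds with no edge between distinct components, so it is not connected.
Hence connectedness of R is not modally definable.

Not definable by any modal formula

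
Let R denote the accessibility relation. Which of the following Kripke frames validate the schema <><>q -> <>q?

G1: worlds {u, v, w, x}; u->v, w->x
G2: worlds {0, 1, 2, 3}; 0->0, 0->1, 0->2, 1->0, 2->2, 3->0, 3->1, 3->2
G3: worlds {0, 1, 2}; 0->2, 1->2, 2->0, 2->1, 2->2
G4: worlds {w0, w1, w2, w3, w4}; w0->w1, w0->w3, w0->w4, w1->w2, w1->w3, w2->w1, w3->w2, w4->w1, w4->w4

G1

The schema corresponds to transitivity: forall x forall y forall z (Rxy & Ryz -> Rxz).
G1: ✓.
G2: fails — R10 and R02 but not R12.
G3: fails — R02 and R20 but not R00.
G4: fails — Rw1w2 and Rw2w1 but not Rw1w1.
Valid on: G1.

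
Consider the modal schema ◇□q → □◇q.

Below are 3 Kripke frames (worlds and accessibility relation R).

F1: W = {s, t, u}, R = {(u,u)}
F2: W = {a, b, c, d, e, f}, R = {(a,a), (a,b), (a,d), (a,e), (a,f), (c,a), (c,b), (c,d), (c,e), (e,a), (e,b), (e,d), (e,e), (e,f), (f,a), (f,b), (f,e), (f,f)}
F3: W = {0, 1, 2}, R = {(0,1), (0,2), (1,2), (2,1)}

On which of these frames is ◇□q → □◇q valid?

F1

The schema corresponds to convergence: ∀x ∀y ∀z (Rxy ∧ Rxz → ∃w (Ryw ∧ Rzw)).
F1: ✓.
F2: fails — Rab and Rab but b and b have no common successor.
F3: fails — R01 and R02 but 1 and 2 have no common successor.
Valid on: F1.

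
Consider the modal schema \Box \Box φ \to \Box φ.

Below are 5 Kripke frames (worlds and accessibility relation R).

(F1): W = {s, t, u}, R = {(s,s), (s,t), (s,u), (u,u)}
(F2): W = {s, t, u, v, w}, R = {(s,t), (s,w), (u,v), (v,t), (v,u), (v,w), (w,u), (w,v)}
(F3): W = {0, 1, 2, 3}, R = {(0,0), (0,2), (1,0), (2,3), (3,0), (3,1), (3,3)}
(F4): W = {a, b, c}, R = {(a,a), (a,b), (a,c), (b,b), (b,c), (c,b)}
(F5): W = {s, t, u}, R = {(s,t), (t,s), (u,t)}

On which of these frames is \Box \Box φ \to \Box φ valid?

This is the axiom for density; its first-order frame correspondent is \forall x \forall y (Rxy \to \exists z (Rxz \wedge Rzy)).
(F1): holds.
(F2): fails — Ruv but no z with Ruz and Rzv.
(F3): holds.
(F4): holds.
(F5): fails — Rts but no z with Rtz and Rzs.

(F1), (F3), (F4)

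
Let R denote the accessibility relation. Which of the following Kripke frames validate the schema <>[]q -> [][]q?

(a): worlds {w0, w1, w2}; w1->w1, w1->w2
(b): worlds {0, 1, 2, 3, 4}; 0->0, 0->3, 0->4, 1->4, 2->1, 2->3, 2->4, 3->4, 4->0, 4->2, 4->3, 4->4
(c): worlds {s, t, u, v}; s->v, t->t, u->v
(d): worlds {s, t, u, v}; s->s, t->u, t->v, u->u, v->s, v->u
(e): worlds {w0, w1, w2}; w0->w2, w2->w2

This is the axiom for a generalized confluence (Geach) condition; its first-order frame correspondent is forall x forall y forall z ((xRy & x R^2 z) -> exists w (yRw & z = w)).
(a): fails — w1Rw2, w1R²w1 but no w with w2Rw and w1=w.
(b): fails — 0R0, 0R²2 but no w with 0Rw and 2=w.
(c): condition met.
(d): fails — tRu, tR²s but no w with uRw and s=w.
(e): condition met.

(c), (e)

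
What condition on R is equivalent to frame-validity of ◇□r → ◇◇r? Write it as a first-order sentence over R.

∀x ∀y (xRy → ∃w (yRw ∧ xR²w))

This is a Sahlqvist (Geach-type) schema ◇^1□^1r → □^0◇^2r.
First-order correspondent: ∀x ∀y (xRy → ∃w (yRw ∧ xR²w)).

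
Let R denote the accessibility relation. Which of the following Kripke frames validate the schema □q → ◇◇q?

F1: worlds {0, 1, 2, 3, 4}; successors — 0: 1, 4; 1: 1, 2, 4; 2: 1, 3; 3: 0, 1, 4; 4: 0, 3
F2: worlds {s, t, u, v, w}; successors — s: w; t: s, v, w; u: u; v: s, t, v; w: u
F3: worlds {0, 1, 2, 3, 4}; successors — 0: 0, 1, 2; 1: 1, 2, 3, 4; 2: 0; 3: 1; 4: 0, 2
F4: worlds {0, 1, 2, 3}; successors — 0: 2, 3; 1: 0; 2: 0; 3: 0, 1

F1, F3

The schema corresponds to a generalized confluence (Geach) condition: ∀x ∃w (xRw ∧ xR²w).
F1: ✓.
F2: fails — at s but no w* with sRw* and sR²w*.
F3: ✓.
F4: fails — at 0 but no w with 0Rw and 0R²w.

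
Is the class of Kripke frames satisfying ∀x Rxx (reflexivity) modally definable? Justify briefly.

Definable; □r → r defines it

This is a Sahlqvist condition; the T axiom □r → r defines it.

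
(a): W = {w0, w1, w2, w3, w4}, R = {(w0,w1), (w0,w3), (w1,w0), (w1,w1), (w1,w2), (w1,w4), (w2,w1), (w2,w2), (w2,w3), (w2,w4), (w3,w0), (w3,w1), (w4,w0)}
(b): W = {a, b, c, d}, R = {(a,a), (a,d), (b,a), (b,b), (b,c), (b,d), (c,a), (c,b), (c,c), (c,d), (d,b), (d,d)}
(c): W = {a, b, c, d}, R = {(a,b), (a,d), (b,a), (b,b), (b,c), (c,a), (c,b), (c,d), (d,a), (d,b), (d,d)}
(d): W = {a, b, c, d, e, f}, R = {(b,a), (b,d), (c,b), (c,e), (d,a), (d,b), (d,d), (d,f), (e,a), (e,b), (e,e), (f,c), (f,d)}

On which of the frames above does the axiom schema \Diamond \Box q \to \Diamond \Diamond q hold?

The schema corresponds to a generalized confluence (Geach) condition: \forall x \forall y (xRy \to \exists w (yRw \wedge x R^2 w)).
(a): satisfies the condition.
(b): satisfies the condition.
(c): satisfies the condition.
(d): fails — bRa but no w with aRw and bR²w.
Valid on: (a), (b), (c).

(a), (b), (c)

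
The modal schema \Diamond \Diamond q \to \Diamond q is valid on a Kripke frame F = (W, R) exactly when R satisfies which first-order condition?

transitivity

This schema is equivalent to the 4 axiom □q → □□q.
It corresponds to transitivity: \forall x \forall y \forall z (Rxy \wedge Ryz \to Rxz).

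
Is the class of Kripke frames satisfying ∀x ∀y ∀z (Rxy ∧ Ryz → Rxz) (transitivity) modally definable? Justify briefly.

The condition is transitivity. A defining modal formula is □q → □□q.
Suppose □q→□□q is valid. Take Rxy, Ryz and set V(q)={w : Rxw}. Then □q at x, so □□q at x, so □q at y, so q at z, i.e. Rxz.

Yes, by □q → □□q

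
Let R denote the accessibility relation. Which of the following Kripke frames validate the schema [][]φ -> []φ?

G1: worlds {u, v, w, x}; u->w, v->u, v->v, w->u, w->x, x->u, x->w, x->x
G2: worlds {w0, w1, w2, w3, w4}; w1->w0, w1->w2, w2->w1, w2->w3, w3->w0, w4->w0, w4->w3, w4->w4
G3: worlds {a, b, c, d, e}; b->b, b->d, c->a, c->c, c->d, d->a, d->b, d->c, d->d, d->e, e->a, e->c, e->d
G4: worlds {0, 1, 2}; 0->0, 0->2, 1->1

G3, G4

The schema corresponds to density: forall x forall y (Rxy -> exists z (Rxz & Rzy)).
G1: fails — Ruw but no z with Ruz and Rzw.
G2: fails — Rw1w2 but no z with Rw1z and Rzw2.
G3: satisfies the condition.
G4: satisfies the condition.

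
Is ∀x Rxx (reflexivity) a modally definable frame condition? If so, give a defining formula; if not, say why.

The condition is reflexivity. A defining modal formula is □q → q.
Suppose □q→q is valid. At any x set V(q)={w : Rxw}. Then □q holds at x, so q holds at x, i.e. Rxx.

Yes — defined by □q → q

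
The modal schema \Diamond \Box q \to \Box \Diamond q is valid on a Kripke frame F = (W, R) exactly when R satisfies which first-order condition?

Suppose ◇□q→□◇q is valid. Take Rxy, Rxz and set V(q)={w : Ryw}. Then □q at y so ◇□q at x, so □◇q at x, so ◇q at z, giving w with Rzw and Ryw.
Conversely, on a frame with convergence the schema holds at every world under every valuation.
Frame condition: \forall x \forall y \forall z (Rxy \wedge Rxz \to \exists w (Ryw \wedge Rzw)).

convergence: \forall x \forall y \forall z (Rxy \wedge Rxz \to \exists w (Ryw \wedge Rzw))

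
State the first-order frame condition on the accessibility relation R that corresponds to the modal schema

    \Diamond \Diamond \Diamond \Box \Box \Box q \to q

This is a Sahlqvist (Geach-type) schema ◇^3□^3q → □^0◇^0q.
Minimal-valuation argument: fix x; take any y with xR^3y and any z with xR^0z. Set V(q) to the set of worlds R-reachable from y in exactly 3 steps. Then □^3q holds at y, so the antecedent holds at x; validity forces ◇^0q at z, giving a w with zR^0w and yR^3w.
First-order correspondent: \forall x \forall y (x R^3 y \to \exists w (y R^3 w \wedge x = w)).

\forall x \forall y (x R^3 y \to \exists w (y R^3 w \wedge x = w))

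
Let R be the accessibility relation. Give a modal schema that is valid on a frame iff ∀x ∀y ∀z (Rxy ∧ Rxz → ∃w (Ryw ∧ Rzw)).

A defining formula is ◇□q → □◇q (the .2 axiom).
Suppose ◇□q→□◇q is valid. Take Rxy, Rxz and set V(q)={w : Ryw}. Then □q at y so ◇□q at x, so □◇q at x, so ◇q at z, giving w with Rzw and Ryw.

◇□q → □◇q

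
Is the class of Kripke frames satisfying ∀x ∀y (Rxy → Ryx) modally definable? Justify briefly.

This is a Sahlqvist condition; the B axiom q → □◇q defines it.

Definable; q → □◇q defines it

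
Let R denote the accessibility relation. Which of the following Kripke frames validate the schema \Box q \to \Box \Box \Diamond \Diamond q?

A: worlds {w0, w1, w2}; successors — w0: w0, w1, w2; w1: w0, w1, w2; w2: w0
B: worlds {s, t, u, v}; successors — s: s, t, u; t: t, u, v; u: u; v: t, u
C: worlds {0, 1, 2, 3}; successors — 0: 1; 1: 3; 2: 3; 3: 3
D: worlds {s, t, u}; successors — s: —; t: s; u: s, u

A, B

This is the axiom for a generalized confluence (Geach) condition; its first-order frame correspondent is \forall x \forall z (x R^2 z \to \exists w (xRw \wedge z R^2 w)).
A: ✓.
B: ✓.
C: fails — 0R²3 but no w with 0Rw and 3R²w.
D: fails — uR²s but no w with uRw and sR²w.
Valid on: A, B.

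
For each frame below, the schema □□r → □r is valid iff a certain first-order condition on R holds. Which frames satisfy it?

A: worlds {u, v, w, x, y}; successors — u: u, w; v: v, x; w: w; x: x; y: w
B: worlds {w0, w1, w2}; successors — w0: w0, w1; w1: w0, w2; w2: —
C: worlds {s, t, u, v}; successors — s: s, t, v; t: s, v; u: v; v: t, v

Frame correspondent (Sahlqvist): ∀x ∀y (Rxy → ∃z (Rxz ∧ Rzy)) — i.e. density.
A: holds.
B: fails — Rw1w2 but no z with Rw1z and Rzw2.
C: holds.
Valid on: A, C.

A, C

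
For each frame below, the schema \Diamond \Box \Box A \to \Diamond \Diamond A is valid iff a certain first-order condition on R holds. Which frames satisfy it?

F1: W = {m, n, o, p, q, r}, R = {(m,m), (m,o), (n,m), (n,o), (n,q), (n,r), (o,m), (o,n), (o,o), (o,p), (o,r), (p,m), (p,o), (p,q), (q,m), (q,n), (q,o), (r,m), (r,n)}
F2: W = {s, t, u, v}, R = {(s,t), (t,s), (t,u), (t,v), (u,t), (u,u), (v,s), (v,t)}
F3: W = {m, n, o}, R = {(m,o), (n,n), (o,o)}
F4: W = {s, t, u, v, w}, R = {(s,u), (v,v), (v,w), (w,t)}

Frame correspondent (Sahlqvist): \forall x \forall y (xRy \to \exists w (y R^2 w \wedge x R^2 w)) — i.e. a generalized confluence (Geach) condition.
F1: holds.
F2: holds.
F3: holds.
F4: fails — sRu but no w* with uR²w* and sR²w*.

F1, F2, F3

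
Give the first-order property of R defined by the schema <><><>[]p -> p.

forall x forall y (x R^3 y -> exists w (yRw & x = w))

This is a Sahlqvist (Geach-type) schema ◇^3□^1p → □^0◇^0p.
Minimal-valuation argument: fix x; take any y with xR^3y and any z with xR^0z. Set V(p) to the set of worlds R-reachable from y in exactly 1 step. Then □^1p holds at y, so the antecedent holds at x; validity forces ◇^0p at z, giving a w with zR^0w and yR^1w.
First-order correspondent: forall x forall y (x R^3 y -> exists w (yRw & x = w)).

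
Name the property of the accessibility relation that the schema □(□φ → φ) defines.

shift-reflexivity: ∀x ∀y (Rxy → Ryy)

This schema is the T□ axiom.
Its frame correspondent is shift-reflexivity — ∀x ∀y (Rxy → Ryy).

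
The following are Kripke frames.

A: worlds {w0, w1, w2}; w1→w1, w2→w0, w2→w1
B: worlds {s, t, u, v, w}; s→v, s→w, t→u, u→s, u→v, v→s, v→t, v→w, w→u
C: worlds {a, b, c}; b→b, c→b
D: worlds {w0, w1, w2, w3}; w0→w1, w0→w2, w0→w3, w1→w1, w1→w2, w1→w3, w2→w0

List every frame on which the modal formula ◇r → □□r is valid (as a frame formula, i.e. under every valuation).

The schema corresponds to a generalized confluence (Geach) condition: ∀x ∀y ∀z ((xRy ∧ xR²z) → ∃w (y = w ∧ z = w)).
A: fails — w2Rw0, w2R²w1 but w0 ≠ w1.
B: fails — sRv, sR²s but v ≠ s.
C: holds.
D: fails — w0Rw1, w0R²w0 but w1 ≠ w0.
Valid on: C.

C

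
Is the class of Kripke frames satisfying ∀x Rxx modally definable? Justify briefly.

Yes, by □r → r

This is a Sahlqvist condition; the T axiom □r → r defines it.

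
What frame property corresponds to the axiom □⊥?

emptiness of R: ∀x ∀y ¬Rxy

□⊥ is valid iff no world has any successor (otherwise □⊥ fails at any world with one).
Conversely, on a frame with emptiness of R the schema holds at every world under every valuation.
Frame condition: ∀x ∀y ¬Rxy.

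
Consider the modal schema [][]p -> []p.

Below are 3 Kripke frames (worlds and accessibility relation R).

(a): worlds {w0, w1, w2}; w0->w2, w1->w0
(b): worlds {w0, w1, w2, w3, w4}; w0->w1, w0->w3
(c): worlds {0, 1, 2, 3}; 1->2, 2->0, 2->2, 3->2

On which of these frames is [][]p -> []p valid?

The schema corresponds to density: forall x forall y (Rxy -> exists z (Rxz & Rzy)).
(a): fails — Rw0w2 but no z with Rw0z and Rzw2.
(b): fails — Rw0w1 but no z with Rw0z and Rzw1.
(c): holds.
Valid on: (c).

(c)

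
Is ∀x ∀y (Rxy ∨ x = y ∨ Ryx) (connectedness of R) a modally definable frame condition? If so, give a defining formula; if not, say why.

If a class were modally definable it would be closed under disjoint unions (Goldblatt–Thomason).
Take 4 disjoint single-world reflexive frames: each is trivially connected, but their disjoint union has 4 worlds with no edge between distinct components, so it is not connected.
So no modal formula (or set of formulas) defines exactly the connected frames.

No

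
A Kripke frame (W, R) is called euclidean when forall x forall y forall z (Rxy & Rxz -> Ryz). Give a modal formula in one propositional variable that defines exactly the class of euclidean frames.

◇p → □◇p

The condition is the Euclidean property. The 5 schema ◇p → □◇p defines it.
Suppose ◇p→□◇p is valid. Take Rxy, Rxz and set V(p)={y}. Then ◇p at x, so □◇p at x, so ◇p at z, so some w with Rzw has p; w=y, i.e. Rzy. By symmetry of the argument, Ryz.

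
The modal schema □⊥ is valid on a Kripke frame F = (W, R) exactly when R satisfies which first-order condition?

□⊥ is valid iff no world has any successor (otherwise □⊥ fails at any world with one).

emptiness of R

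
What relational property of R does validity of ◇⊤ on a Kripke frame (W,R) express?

This schema is equivalent to the D axiom □ψ → ◇ψ.
Its frame correspondent is seriality — ∀x ∃y Rxy.

Seriality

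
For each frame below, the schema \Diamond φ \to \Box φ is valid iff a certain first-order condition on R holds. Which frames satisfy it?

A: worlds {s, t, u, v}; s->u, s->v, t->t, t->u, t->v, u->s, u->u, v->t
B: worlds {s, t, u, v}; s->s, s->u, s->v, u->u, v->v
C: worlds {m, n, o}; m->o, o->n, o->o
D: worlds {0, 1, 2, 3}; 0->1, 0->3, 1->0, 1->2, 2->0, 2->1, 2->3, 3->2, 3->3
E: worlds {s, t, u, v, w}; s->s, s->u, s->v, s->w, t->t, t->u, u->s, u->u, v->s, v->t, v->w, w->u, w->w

none

This is the axiom for partial functionality; its first-order frame correspondent is \forall x \forall y \forall z (Rxy \wedge Rxz \to y = z).
A: fails — s sees both u and v.
B: fails — s sees both s and u.
C: fails — o sees both n and o.
D: fails — 0 sees both 1 and 3.
E: fails — s sees both s and u.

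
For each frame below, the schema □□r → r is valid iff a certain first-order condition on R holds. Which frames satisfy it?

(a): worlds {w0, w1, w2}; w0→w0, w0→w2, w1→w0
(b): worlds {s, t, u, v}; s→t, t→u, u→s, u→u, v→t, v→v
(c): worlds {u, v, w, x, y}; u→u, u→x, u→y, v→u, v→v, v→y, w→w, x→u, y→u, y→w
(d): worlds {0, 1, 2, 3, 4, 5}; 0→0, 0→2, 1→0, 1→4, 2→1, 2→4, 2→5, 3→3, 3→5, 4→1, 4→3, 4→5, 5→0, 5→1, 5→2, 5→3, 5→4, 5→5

(c), (d)

Frame correspondent (Sahlqvist): ∀x ∃w (xR²w ∧ x = w) — i.e. a generalized confluence (Geach) condition.
(a): fails — at w1 but no w with w1R²w and w1=w.
(b): fails — at s but no w with sR²w and s=w.
(c): ✓.
(d): ✓.
Valid on: (c), (d).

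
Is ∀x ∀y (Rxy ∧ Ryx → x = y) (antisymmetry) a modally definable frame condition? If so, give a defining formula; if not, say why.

No

Modal frame validity is preserved under surjective bounded morphisms.
The 4-cycle (worlds s,t,u,v with s→t→u→v→s) is antisymmetric. Sending even-indexed worlds to s and odd-indexed worlds to t is a surjective bounded morphism onto the two-world frame with s↔t, which is not antisymmetric.
So the class is not modally definable.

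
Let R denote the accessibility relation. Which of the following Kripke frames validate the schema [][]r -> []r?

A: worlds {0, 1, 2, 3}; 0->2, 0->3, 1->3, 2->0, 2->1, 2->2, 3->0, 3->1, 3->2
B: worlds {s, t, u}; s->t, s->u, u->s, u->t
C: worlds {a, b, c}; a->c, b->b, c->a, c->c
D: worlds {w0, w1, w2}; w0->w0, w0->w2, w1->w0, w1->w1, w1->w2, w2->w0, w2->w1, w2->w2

The schema corresponds to density: forall x forall y (Rxy -> exists z (Rxz & Rzy)).
A: fails — R03 but no z with R0z and Rz3.
B: fails — Rsu but no z with Rsz and Rzu.
C: condition met.
D: condition met.

C, D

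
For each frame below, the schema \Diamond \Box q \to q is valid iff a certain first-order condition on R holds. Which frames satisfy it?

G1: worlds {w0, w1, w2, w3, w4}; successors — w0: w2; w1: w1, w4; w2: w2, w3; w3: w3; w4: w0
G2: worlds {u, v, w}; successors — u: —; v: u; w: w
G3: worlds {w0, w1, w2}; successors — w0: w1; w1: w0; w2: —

This is the axiom for a generalized confluence (Geach) condition; its first-order frame correspondent is \forall x \forall y (xRy \to \exists w (yRw \wedge x = w)).
G1: fails — w0Rw2 but no w with w2Rw and w0=w.
G2: fails — vRu but no t with uRt and v=t.
G3: holds.

G3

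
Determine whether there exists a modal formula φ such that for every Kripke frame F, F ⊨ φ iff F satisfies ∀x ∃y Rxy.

Yes: it is seriality, defined by the D schema □p → ◇p.

Yes, by □p → ◇p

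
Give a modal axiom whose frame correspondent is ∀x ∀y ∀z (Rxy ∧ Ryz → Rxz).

□s → □□s

This is transitivity; the standard corresponding axiom is 4: □s → □□s.
Suppose □s→□□s is valid. Take Rxy, Ryz and set V(s)={w : Rxw}. Then □s at x, so □□s at x, so □s at y, so s at z, i.e. Rxz.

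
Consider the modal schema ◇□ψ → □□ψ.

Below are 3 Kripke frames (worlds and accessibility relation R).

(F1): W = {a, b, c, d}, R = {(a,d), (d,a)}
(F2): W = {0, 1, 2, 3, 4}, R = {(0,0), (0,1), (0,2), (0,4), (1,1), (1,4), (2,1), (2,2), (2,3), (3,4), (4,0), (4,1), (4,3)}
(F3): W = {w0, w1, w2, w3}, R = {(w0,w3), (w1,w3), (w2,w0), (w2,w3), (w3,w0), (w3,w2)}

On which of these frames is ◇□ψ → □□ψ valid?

Frame correspondent (Sahlqvist): ∀x ∀y ∀z ((xRy ∧ xR²z) → ∃w (yRw ∧ z = w)) — i.e. a generalized confluence (Geach) condition.
(F1): ✓.
(F2): fails — 0R0, 0R²3 but no w with 0Rw and 3=w.
(F3): fails — w2Rw0, w2R²w0 but no w with w0Rw and w0=w.
Valid on: (F1).

(F1)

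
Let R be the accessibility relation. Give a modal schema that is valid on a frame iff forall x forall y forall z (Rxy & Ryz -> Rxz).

The condition is transitivity. The 4 schema □ψ → □□ψ defines it.
Suppose □ψ→□□ψ is valid. Take Rxy, Ryz and set V(ψ)={w : Rxw}. Then □ψ at x, so □□ψ at x, so □ψ at y, so ψ at z, i.e. Rxz.

□ψ → □□ψ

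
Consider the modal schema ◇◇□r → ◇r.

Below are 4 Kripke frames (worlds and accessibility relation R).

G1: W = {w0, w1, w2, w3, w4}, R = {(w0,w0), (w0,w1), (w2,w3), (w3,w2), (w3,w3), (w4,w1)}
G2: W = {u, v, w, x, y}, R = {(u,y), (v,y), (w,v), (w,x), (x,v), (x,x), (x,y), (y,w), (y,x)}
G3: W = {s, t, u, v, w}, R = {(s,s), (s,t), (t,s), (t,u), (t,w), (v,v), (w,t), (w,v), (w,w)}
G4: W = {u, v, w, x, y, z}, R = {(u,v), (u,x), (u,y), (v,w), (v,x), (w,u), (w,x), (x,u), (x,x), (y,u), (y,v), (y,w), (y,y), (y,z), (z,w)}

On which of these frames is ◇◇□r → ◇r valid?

none

Frame correspondent (Sahlqvist): ∀x ∀y (xR²y → ∃w (yRw ∧ xRw)) — i.e. a generalized confluence (Geach) condition.
G1: fails — w0R²w1 but no w with w1Rw and w0Rw.
G2: fails — uR²w but no t with wRt and uRt.
G3: fails — sR²u but no w* with uRw* and sRw*.
G4: fails — uR²z but no t with zRt and uRt.
Valid on no frame.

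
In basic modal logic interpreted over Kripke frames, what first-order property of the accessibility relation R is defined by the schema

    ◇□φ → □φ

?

This is frame-equivalent to ◇φ → □◇φ (substitute ¬φ for φ and contrapose).
Suppose ◇φ→□◇φ is valid. Take Rxy, Rxz and set V(φ)={y}. Then ◇φ at x, so □◇φ at x, so ◇φ at z, so some w with Rzw has φ; w=y, i.e. Rzy. By symmetry of the argument, Ryz.
The converse is a direct semantic check.
So the correspondent is the Euclidean property.

the Euclidean property: ∀x ∀y ∀z (Rxy ∧ Rxz → Ryz)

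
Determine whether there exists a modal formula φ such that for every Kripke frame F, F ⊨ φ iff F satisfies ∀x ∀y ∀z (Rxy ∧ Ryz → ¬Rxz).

If a class were modally definable it would be closed under surjective bounded morphisms (Goldblatt–Thomason).
The 3-cycle (worlds a,b,c with a→b→c→a) is intransitive. Mapping every world to a single reflexive point • is a surjective bounded morphism; the reflexive point is not intransitive (R••∧R•• but R••).
So no modal formula (or set of formulas) defines exactly the intransitive frames.

No — not modally definable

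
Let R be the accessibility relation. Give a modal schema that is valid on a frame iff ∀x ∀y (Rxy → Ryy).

This is shift-reflexivity; the standard corresponding axiom is T□: □(□s → s).
Suppose □(□s→s) is valid. Take Rxy and set V(s)={w : Ryw}. Then at y, □s holds; since □(□s→s) at x, □s→s at y, so s at y, i.e. Ryy.

□(□s → s)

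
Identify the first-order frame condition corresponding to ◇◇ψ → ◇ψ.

transitivity: ∀x ∀y ∀z (Rxy ∧ Ryz → Rxz)

This is a form of the 4 axiom.
Its frame correspondent is transitivity — ∀x ∀y ∀z (Rxy ∧ Ryz → Rxz).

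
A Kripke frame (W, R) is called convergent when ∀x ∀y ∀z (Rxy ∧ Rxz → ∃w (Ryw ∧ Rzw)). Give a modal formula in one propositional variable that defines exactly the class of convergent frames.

A defining formula is ◇□s → □◇s (the .2 axiom).
Suppose ◇□s→□◇s is valid. Take Rxy, Rxz and set V(s)={w : Ryw}. Then □s at y so ◇□s at x, so □◇s at x, so ◇s at z, giving w with Rzw and Ryw.

◇□s → □◇s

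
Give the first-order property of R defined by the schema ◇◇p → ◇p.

This is a Sahlqvist (Geach-type) schema ◇^2□^0p → □^0◇^1p.
Minimal-valuation argument: fix x; take any y with xR^2y and any z with xR^0z. Set V(p) to the set of worlds R-reachable from y in exactly 0 steps. Then □^0p holds at y, so the antecedent holds at x; validity forces ◇^1p at z, giving a w with zR^1w and yR^0w.
First-order correspondent: ∀x ∀y (xR²y → ∃w (y = w ∧ xRw)).

∀x ∀y (xR²y → ∃w (y = w ∧ xRw))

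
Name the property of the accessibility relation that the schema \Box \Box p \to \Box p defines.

density

Suppose □□p→□p is valid. Take Rxy and set V(p)={w : xR²w}. Then □□p at x, so □p at x, so p at y, i.e. ∃z(Rxz∧Rzy).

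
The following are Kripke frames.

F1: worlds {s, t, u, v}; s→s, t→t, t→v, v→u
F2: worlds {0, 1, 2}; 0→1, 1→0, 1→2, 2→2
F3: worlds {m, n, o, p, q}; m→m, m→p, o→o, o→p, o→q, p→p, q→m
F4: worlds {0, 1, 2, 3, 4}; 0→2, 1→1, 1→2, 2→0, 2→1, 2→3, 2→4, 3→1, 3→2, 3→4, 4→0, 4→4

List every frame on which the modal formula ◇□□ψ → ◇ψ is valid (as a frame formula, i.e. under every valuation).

F2, F3, F4

This is the axiom for a generalized confluence (Geach) condition; its first-order frame correspondent is ∀x ∀y (xRy → ∃w (yR²w ∧ xRw)).
F1: fails — tRv but no w with vR²w and tRw.
F2: holds.
F3: holds.
F4: holds.
Valid on: F2, F3, F4.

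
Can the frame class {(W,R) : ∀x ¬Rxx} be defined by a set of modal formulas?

Not modally definable

Any modally definable frame class is closed under surjective bounded morphisms.
The 2-cycle (worlds w0,w1 with w0→w1→w0) is irreflexive, and the map sending every world to a single reflexive point • is a surjective bounded morphism (forth: every edge maps to (•,•); back: every world has a successor). So any modal formula valid on the 2-cycle is also valid on the reflexive point, which is not irreflexive.
Hence irreflexivity is not modally definable.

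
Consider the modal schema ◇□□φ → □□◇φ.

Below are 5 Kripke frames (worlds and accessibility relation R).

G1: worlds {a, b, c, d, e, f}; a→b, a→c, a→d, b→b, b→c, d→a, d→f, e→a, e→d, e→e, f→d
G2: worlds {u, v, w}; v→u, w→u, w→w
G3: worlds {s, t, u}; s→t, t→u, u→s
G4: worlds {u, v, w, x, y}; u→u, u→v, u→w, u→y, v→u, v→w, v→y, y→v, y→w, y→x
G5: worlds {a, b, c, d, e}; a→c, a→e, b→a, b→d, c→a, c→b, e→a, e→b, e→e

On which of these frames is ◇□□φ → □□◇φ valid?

This is the axiom for a generalized confluence (Geach) condition; its first-order frame correspondent is ∀x ∀y ∀z ((xRy ∧ xR²z) → ∃w (yR²w ∧ zRw)).
G1: fails — aRb, aR²c but no w with bR²w and cRw.
G2: fails — wRu, wR²u but no t with uR²t and uRt.
G3: holds.
G4: fails — uRu, uR²w but no t with uR²t and wRt.
G5: fails — bRd, bR²c but no w with dR²w and cRw.
Valid on: G3.

G3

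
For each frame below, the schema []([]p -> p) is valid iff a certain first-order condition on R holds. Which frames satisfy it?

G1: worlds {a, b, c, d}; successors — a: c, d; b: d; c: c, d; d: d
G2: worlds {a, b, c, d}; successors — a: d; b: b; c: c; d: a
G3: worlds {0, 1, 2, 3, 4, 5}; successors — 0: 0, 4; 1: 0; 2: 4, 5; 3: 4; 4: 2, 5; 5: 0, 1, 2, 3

The schema corresponds to shift-reflexivity: forall x forall y (Rxy -> Ryy).
G1: ✓.
G2: fails — Rad but not Rdd.
G3: fails — R34 but not R44.

G1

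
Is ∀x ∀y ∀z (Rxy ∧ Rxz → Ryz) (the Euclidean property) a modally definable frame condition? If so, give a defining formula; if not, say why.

The condition is the Euclidean property. A defining modal formula is ◇q → □◇q.
Suppose ◇q→□◇q is valid. Take Rxy, Rxz and set V(q)={y}. Then ◇q at x, so □◇q at x, so ◇q at z, so some w with Rzw has q; w=y, i.e. Rzy. By symmetry of the argument, Ryz.

Yes — defined by ◇q → □◇q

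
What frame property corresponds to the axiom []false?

□⊥ is valid iff no world has any successor (otherwise □⊥ fails at any world with one).

emptiness of R: forall x forall y ~Rxy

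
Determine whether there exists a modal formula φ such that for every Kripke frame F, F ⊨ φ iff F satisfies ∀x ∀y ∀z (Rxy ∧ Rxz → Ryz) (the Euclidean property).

The condition is the Euclidean property. A defining modal formula is ◇r → □◇r.
Suppose ◇r→□◇r is valid. Take Rxy, Rxz and set V(r)={y}. Then ◇r at x, so □◇r at x, so ◇r at z, so some w with Rzw has r; w=y, i.e. Rzy. By symmetry of the argument, Ryz.

Yes, by ◇r → □◇r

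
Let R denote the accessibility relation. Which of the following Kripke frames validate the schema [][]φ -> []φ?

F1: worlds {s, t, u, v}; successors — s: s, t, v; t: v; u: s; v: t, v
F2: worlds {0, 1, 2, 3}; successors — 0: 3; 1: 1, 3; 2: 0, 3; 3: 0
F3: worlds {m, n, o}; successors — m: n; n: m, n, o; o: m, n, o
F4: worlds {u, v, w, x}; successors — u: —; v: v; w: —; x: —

F1, F3, F4

Frame correspondent (Sahlqvist): forall x forall y (Rxy -> exists z (Rxz & Rzy)) — i.e. density.
F1: condition met.
F2: fails — R03 but no z with R0z and Rz3.
F3: condition met.
F4: condition met.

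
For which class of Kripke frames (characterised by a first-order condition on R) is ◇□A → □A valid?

This is a form of the 5 axiom.
Its frame correspondent is the Euclidean property — ∀x ∀y ∀z (Rxy ∧ Rxz → Ryz).

The Euclidean property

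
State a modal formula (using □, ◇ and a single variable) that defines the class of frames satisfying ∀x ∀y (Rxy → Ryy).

The condition is shift-reflexivity. The T□ schema □(□ψ → ψ) defines it.

□(□ψ → ψ)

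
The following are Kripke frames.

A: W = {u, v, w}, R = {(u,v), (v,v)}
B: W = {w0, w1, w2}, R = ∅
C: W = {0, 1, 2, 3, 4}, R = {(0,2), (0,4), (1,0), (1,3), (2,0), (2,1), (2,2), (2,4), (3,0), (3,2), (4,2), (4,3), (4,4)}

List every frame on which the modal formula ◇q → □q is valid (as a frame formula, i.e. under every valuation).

This is the axiom for partial functionality; its first-order frame correspondent is ∀x ∀y ∀z (Rxy ∧ Rxz → y = z).
A: holds.
B: holds.
C: fails — 0 sees both 2 and 4.

A, B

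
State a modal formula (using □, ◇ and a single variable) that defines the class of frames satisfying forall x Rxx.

A defining formula is □q → q (the T axiom).
Suppose □q→q is valid. At any x set V(q)={w : Rxw}. Then □q holds at x, so q holds at x, i.e. Rxx.

□q → q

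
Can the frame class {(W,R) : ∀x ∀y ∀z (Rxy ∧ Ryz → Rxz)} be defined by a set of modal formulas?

Definable; □p → □□p defines it

The condition is transitivity. A defining modal formula is □p → □□p.
Suppose □p→□□p is valid. Take Rxy, Ryz and set V(p)={w : Rxw}. Then □p at x, so □□p at x, so □p at y, so p at z, i.e. Rxz.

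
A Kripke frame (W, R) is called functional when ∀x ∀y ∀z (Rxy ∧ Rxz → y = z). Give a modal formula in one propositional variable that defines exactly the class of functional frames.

A defining formula is ◇s → □s (the CD axiom).
Suppose ◇s→□s is valid. Take Rxy, Rxz and set V(s)={y}. Then ◇s at x, so □s at x, so s at z, i.e. z=y.

◇s → □s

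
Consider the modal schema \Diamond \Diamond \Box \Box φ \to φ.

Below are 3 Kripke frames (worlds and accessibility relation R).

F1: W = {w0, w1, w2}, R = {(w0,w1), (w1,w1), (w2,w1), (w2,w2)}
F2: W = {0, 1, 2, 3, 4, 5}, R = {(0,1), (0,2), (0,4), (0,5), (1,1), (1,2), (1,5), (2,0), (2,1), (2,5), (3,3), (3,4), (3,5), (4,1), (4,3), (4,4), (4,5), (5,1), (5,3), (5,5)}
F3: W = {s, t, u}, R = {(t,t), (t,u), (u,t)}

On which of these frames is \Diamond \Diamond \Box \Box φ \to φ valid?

F3

This is the axiom for a generalized confluence (Geach) condition; its first-order frame correspondent is \forall x \forall y (x R^2 y \to \exists w (y R^2 w \wedge x = w)).
F1: fails — w0R²w1 but no w with w1R²w and w0=w.
F2: fails — 0R²2 but no w with 2R²w and 0=w.
F3: condition met.
Valid on: F3.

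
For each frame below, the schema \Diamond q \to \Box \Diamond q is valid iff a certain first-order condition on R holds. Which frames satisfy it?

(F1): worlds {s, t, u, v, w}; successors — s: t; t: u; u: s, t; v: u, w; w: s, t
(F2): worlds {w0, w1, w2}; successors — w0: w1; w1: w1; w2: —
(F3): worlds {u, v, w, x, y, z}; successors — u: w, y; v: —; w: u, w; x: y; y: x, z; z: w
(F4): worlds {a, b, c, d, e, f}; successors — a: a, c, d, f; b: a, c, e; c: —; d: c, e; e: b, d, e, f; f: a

(F2)

Frame correspondent (Sahlqvist): \forall x \forall y \forall z (Rxy \wedge Rxz \to Ryz) — i.e. the Euclidean property.
(F1): fails — Rst and Rst but not Rtt.
(F2): ✓.
(F3): fails — Ruw and Ruy but not Rwy.
(F4): fails — Rac and Raa but not Rca.
Valid on: (F2).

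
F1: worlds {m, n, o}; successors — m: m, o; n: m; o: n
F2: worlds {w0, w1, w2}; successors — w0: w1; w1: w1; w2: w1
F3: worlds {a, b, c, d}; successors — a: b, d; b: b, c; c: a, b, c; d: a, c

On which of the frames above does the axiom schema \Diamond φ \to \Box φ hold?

F2

The schema corresponds to partial functionality: \forall x \forall y \forall z (Rxy \wedge Rxz \to y = z).
F1: fails — m sees both m and o.
F2: condition met.
F3: fails — a sees both b and d.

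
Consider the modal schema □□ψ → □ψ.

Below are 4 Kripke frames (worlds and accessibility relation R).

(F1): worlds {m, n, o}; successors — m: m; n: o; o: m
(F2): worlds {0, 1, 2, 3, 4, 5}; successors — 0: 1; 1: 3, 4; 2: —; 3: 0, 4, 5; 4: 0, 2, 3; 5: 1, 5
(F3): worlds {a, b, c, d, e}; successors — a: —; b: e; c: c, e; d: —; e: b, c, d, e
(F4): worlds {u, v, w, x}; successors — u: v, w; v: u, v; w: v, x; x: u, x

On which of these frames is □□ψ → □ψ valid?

(F3)

Frame correspondent (Sahlqvist): ∀x ∀y (Rxy → ∃z (Rxz ∧ Rzy)) — i.e. density.
(F1): fails — Rno but no z with Rnz and Rzo.
(F2): fails — R34 but no z with R3z and Rz4.
(F3): ✓.
(F4): fails — Ruw but no z with Ruz and Rzw.
Valid on: (F3).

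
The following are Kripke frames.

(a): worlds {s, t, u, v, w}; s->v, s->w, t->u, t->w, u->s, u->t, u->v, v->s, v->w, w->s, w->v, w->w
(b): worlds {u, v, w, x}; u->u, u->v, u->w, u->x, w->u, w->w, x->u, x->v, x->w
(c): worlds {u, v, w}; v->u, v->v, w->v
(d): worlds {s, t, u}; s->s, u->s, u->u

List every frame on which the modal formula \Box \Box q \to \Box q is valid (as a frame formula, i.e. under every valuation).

(b), (c), (d)

Frame correspondent (Sahlqvist): \forall x \forall y (Rxy \to \exists z (Rxz \wedge Rzy)) — i.e. density.
(a): fails — Rut but no z with Ruz and Rzt.
(b): condition met.
(c): condition met.
(d): condition met.
Valid on: (b), (c), (d).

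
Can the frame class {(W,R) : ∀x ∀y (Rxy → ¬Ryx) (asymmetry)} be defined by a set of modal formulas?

If a class were modally definable it would be closed under surjective bounded morphisms (Goldblatt–Thomason).
The 4-cycle (worlds s,t,u,v with s→t→u→v→s) is asymmetric. Mapping every world to a single reflexive point • is a surjective bounded morphism, and the reflexive point is not asymmetric (R•• but asymmetry requires ¬R••).
So the class is not modally definable.

No — not modally definable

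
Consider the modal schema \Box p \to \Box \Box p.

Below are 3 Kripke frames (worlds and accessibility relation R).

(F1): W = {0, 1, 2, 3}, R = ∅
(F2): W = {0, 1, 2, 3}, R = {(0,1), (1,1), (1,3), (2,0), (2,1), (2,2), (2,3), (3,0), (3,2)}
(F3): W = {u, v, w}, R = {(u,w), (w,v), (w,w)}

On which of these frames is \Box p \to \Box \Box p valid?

(F1)

The schema corresponds to transitivity: \forall x \forall y \forall z (Rxy \wedge Ryz \to Rxz).
(F1): satisfies the condition.
(F2): fails — R32 and R23 but not R33.
(F3): fails — Ruw and Rwv but not Ruv.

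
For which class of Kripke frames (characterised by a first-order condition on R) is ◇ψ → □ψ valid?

Suppose ◇ψ→□ψ is valid. Take Rxy, Rxz and set V(ψ)={y}. Then ◇ψ at x, so □ψ at x, so ψ at z, i.e. z=y.

Partial functionality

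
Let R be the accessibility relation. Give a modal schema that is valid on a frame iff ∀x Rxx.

This is reflexivity; the standard corresponding axiom is T: □r → r.
Suppose □r→r is valid. At any x set V(r)={w : Rxw}. Then □r holds at x, so r holds at x, i.e. Rxx.

□r → r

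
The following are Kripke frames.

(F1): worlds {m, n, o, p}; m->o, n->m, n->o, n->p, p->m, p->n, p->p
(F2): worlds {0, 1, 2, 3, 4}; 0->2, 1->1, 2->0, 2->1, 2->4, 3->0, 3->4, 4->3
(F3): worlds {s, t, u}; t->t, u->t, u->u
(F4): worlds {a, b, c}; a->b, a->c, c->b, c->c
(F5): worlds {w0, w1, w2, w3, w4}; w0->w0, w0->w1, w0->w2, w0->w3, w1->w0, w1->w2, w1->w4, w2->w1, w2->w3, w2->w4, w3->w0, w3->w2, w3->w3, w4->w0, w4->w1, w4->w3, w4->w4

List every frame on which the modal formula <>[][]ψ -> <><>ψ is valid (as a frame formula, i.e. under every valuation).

Frame correspondent (Sahlqvist): forall x forall y (xRy -> exists w (y R^2 w & x R^2 w)) — i.e. a generalized confluence (Geach) condition.
(F1): fails — mRo but no w with oR²w and mR²w.
(F2): fails — 2R4 but no w with 4R²w and 2R²w.
(F3): condition met.
(F4): fails — aRb but no w with bR²w and aR²w.
(F5): condition met.

(F3), (F5)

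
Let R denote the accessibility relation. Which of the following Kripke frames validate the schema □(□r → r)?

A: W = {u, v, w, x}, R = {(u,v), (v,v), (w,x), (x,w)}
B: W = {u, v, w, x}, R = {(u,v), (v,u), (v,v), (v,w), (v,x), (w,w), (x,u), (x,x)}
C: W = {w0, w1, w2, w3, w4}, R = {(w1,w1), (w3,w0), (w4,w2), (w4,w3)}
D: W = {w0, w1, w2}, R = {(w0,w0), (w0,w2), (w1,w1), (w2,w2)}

The schema corresponds to shift-reflexivity: ∀x ∀y (Rxy → Ryy).
A: fails — Rxw but not Rww.
B: fails — Rvu but not Ruu.
C: fails — Rw4w3 but not Rw3w3.
D: ✓.
Valid on: D.

D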